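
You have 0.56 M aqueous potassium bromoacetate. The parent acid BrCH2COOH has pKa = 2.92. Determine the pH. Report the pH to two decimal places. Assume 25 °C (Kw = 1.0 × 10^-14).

BrCH2COO- is the conjugate base of the weak acid BrCH2COOH.
Ka = 10^(−2.92) = 1.20 × 10^-3
Kb = Kw/Ka = 1.0×10^-14 / 1.20 × 10^-3 = 8.33 × 10^-12
From the ICE table, Kb = x²/(0.56 − x) = 8.33 × 10^-12.
Since Kb ≪ C₀, x ≈ √(Kb·C₀) = 2.16 × 10^-6 M.
pOH = −log(2.16 × 10^-6) = 5.67; pH = 14.00 − 5.67 = 8.33

pH = 8.33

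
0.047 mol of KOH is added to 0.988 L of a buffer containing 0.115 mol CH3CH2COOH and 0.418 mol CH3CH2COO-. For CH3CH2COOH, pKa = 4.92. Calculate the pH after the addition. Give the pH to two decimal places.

After neutralization: n(CH3CH2COOH) = 0.068 mol, n(CH3CH2COO-) = 0.465 mol.
pH = pKa + log([A⁻]/[HA]) = 4.92 + log(0.465/0.068) = 4.92 +0.835

pH = 5.75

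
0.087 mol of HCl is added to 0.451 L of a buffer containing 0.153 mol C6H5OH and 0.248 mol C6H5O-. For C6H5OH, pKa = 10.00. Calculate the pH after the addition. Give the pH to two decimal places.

Added H+ converts C6H5O- to C6H5OH: C6H5OH → 0.24 mol, C6H5O- → 0.161 mol.
pH = pKa + log(n_C6H5O-/n_C6H5OH) = 10.00 + log(0.161/0.24) = 10.00 + (-0.173)

pH = 9.83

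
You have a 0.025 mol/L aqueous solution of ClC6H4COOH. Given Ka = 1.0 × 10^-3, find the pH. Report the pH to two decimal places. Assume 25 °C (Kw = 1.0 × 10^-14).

ClC6H4COOH ⇌ ClC6H4COO- + H+
Ka = [H+]²/(0.025 − [H+]) = 1.0 × 10^-3
[H+] is not negligible relative to C₀; solve [H+]² + 0.001·[H+] − 2.5e-05 = 0.
[H+] = [−0.001 + √(0.001² + 0.0001)]/2 = 4.52 × 10^-3 M
pH = −log[H+] = −log(4.52 × 10^-3) = 2.34

pH = 2.34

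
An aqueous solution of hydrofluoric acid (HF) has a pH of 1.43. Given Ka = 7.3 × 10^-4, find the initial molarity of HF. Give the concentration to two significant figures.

C₀ = 1.9 M

[H+] = 10^(-1.43) = 3.72 × 10^-2 M = x
Ka = x²/(C₀ − x) ⇒ C₀ = x + x²/Ka
C₀ = 3.72 × 10^-2 + (3.72 × 10^-2)²/(7.3 × 10^-4) = 1.93 M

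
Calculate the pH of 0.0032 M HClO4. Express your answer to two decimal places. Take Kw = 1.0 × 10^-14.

HClO4 is a strong acid and dissociates completely, so [H+] = 0.0032 M.
pH = -log(0.0032) = 2.49

pH = 2.49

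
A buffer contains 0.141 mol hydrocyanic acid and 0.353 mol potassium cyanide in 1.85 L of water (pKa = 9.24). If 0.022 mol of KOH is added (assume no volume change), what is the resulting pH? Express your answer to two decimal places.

OH- converts HCN to CN-: HCN → 0.119 mol, CN- → 0.375 mol.
Henderson–Hasselbalch with mole ratio 0.375/0.119: pH = 9.24 + (+0.498)

pH = 9.74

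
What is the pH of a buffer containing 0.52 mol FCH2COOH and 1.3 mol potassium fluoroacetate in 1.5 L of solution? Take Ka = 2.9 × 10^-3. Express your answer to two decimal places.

pH = 2.94

pKa = −log(2.9 × 10^-3) = 2.538
Henderson–Hasselbalch: pH = pKa + log([FCH2COO-]/[FCH2COOH]) = 2.538 + log(1.3/0.52)
pH = 2.538 + (+0.398) = 2.94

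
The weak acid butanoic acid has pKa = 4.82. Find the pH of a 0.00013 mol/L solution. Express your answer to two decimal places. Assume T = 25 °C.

pH = 4.43

CH3(CH2)2COOH ⇌ CH3(CH2)2COO- + H+
Ka = 10^(−4.82) = 1.51 × 10^-5
From the ICE table, Ka = [H+]²/(0.00013 − [H+]) = 1.51 × 10^-5.
Here C₀/Ka ≈ 8.61, so the small-[H+] approximation fails. Use the quadratic:
[H+] = [−1.51e-05 + √(1.51e-05² + 7.85e-09)]/2 = 3.74 × 10^-5 M
pH = −log[H+] = −log(3.74 × 10^-5) = 4.43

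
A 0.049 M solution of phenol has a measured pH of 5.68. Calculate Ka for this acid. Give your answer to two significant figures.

[H+] = 10^(-5.68) = 2.09 × 10^-6 M
At equilibrium [HA] = 0.049 − 2.09 × 10^-6 = 4.90 × 10^-2 M
Ka = [H+][A-]/[HA] = (2.09 × 10^-6)² / 4.90 × 10^-2 = 8.9 × 10^-11

Ka = 8.9 × 10^-11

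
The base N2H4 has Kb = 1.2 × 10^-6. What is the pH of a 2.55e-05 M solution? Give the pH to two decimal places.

pH = 8.70

N2H4 + H2O ⇌ N2H5+ + OH-
From the ICE table, Kb = [OH-]²/(2.55e-05 − [OH-]) = 1.2 × 10^-6.
Here C₀/Kb ≈ 21.2, so the small-[OH-] approximation fails. Use the quadratic:
[OH-] = [−1.2e-06 + √(1.2e-06² + 1.22e-10)]/2 = 4.96 × 10^-6 M
pOH = −log(4.96 × 10^-6) = 5.30; pH = 14.00 − 5.30 = 8.70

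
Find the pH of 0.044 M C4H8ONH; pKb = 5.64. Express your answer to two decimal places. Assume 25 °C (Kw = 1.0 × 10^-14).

pH = 10.50

C4H8ONH + H2O ⇌ C4H8ONH2+ + OH-
Kb = 10^(−5.64) = 2.29 × 10^-6
Let x = [OH-] at equilibrium. Kb = x²/(0.044 − x).
Assume x ≪ 0.044: x ≈ √(2.29 × 10^-6 × 0.044) = 3.17 × 10^-4 M
(x/C₀ = 0.72% < 5%, so the approximation holds.)
pOH = 3.50, so pH = 14.00 − pOH = 10.50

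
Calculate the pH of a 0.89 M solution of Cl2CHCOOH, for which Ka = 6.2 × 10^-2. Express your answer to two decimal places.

pH = 0.69

Cl2CHCOOH ⇌ Cl2CHCOO- + H+
From the ICE table, Ka = x²/(0.89 − x) = 6.2 × 10^-2.
x is not negligible relative to C₀; solve x² + 0.062·x − 0.0552 = 0.
x = (−Ka + √(Ka² + 4·Ka·C₀))/2 = 2.06 × 10^-1 M
pH = −log[H+] = −log(2.06 × 10^-1) = 0.69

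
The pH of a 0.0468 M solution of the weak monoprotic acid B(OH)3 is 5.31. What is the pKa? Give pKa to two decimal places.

pKa = 9.29

[H+] = 10^(-5.31) = 4.90 × 10^-6 M
At equilibrium [HA] = 0.0468 − 4.90 × 10^-6 = 4.68 × 10^-2 M
Ka = [H+][A-]/[HA] = (4.90 × 10^-6)² / 4.68 × 10^-2 = 5.13 × 10^-10
pKa = -log(5.13 × 10^-10) = 9.29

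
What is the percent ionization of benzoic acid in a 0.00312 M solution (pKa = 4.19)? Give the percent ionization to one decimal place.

13.4%

C6H5COOH ⇌ C6H5COO- + H+; let x = [H+] at equilibrium.
Ka = 10^(−4.19) = 6.46 × 10^-5
Solve x² + 6.46e-05x − 2.02e-07 = 0 → x = 4.18 × 10^-4 M
Fraction ionized = 4.18 × 10^-4 / 0.00312 = 0.1340 → 13.4%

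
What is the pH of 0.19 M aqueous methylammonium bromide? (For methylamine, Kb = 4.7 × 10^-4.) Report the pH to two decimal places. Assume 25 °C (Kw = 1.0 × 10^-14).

CH3NH3+ is the conjugate acid of the weak base CH3NH2.
Ka = Kw/Kb = 1.0×10^-14 / 4.7 × 10^-4 = 2.13 × 10^-11
Ka = [H+]²/(0.19 − [H+]) = 2.13 × 10^-11
Neglecting [H+] in the denominator: [H+] = √(2.13 × 10^-11 × 0.19) = 2.01 × 10^-6 M
Check: 0.0011% ionized — well under 5%, approximation valid.
pH = −log[H+] = −log(2.01 × 10^-6) = 5.70

pH = 5.70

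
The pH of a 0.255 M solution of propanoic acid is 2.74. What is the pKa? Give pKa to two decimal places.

pKa = 4.88

[H+] = 10^(-2.74) = 1.82 × 10^-3 M
At equilibrium [HA] = 0.255 − 1.82 × 10^-3 = 2.53 × 10^-1 M
Ka = [H+][A-]/[HA] = (1.82 × 10^-3)² / 2.53 × 10^-1 = 1.31 × 10^-5
pKa = -log(1.31 × 10^-5) = 4.88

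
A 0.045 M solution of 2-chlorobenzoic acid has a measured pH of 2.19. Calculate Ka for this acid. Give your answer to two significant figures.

Ka = 1.1 × 10^-3

[H+] = 10^(-2.19) = 6.46 × 10^-3 M
At equilibrium [HA] = 0.045 − 6.46 × 10^-3 = 3.85 × 10^-2 M
Ka = [H+][A-]/[HA] = (6.46 × 10^-3)² / 3.85 × 10^-2 = 1.1 × 10^-3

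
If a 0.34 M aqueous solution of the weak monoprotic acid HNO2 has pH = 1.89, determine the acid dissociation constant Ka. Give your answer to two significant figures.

[H+] = 10^(-1.89) = 1.29 × 10^-2 M
At equilibrium [HA] = 0.34 − 1.29 × 10^-2 = 3.27 × 10^-1 M
Ka = [H+][A-]/[HA] = (1.29 × 10^-2)² / 3.27 × 10^-1 = 5.1 × 10^-4

Ka = 5.1 × 10^-4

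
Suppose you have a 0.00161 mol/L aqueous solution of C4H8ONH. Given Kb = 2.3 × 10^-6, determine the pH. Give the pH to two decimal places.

pH = 9.78

C4H8ONH + H2O ⇌ C4H8ONH2+ + OH-
Let x = [OH-] at equilibrium. Kb = x²/(0.00161 − x).
Since Kb ≪ C₀, x ≈ √(Kb·C₀) = 6.09 × 10^-5 M.
pOH = 4.22, so pH = 14.00 − pOH = 9.78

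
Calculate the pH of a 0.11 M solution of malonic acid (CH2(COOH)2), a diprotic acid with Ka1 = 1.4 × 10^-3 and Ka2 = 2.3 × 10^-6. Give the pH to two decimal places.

pH = 1.93

Ka1 ≫ Ka2, so treat the first dissociation as the only significant source of H+.
Ka1 = x²/(0.11 − x) = 1.4 × 10^-3
Solving the quadratic: x = (−Ka1 + √(Ka1² + 4·Ka1·C₀))/2 = 1.17 × 10^-2 M
pH = −log(1.17 × 10^-2) = 1.93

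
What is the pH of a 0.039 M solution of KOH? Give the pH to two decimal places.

KOH is a strong base; [OH-] = 0.039 M.
pOH = -log(0.039) = 1.41
pH = 14.00 - 1.41 = 12.59

pH = 12.59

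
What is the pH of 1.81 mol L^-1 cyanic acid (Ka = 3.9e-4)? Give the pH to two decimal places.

pH = 1.58

HOCN ⇌ OCN- + H+
Let x = [H+] at equilibrium. Ka = x²/(1.81 − x).
Assume x ≪ 1.81: x ≈ √(3.9 × 10^-4 × 1.81) = 2.66 × 10^-2 M
(x/C₀ = 1.5% < 5%, so the approximation holds.)
pH = −log(2.66 × 10^-2) = 1.58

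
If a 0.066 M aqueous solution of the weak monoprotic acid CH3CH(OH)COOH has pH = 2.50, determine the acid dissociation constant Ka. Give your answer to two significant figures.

[H+] = 10^(-2.50) = 3.16 × 10^-3 M
At equilibrium [HA] = 0.066 − 3.16 × 10^-3 = 6.28 × 10^-2 M
Ka = [H+][A-]/[HA] = (3.16 × 10^-3)² / 6.28 × 10^-2 = 1.6 × 10^-4

Ka = 1.6 × 10^-4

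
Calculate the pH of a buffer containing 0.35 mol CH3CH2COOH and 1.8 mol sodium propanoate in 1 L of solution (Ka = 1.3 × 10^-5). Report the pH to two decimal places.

pKa = −log(1.3 × 10^-5) = 4.886
Using pH = pKa + log([base]/[acid]) with [base]/[acid] = 1.8/0.35:
pH = 4.886 + (+0.711) = 5.60

pH = 5.60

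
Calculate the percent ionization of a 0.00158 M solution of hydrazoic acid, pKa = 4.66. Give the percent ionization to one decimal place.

HN3 ⇌ N3- + H+; let x = [H+] at equilibrium.
Ka = 10^(−4.66) = 2.19 × 10^-5
Ka = x²/(C₀ − x); solving the quadratic gives x = 1.75 × 10^-4 M.
% ionization = x/C₀ × 100% = 1.75 × 10^-4/0.00158 × 100% = 11.1%

11.1%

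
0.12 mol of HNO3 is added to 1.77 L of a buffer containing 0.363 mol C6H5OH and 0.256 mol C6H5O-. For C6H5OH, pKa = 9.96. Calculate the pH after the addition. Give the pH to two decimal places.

pH = 9.41

Added H+ converts C6H5O- to C6H5OH: C6H5OH → 0.483 mol, C6H5O- → 0.136 mol.
Henderson–Hasselbalch with mole ratio 0.136/0.483: pH = 9.96 + (-0.550)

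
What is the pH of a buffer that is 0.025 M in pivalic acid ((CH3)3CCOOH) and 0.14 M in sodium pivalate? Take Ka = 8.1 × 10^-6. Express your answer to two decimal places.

pKa = −log(8.1 × 10^-6) = 5.092
Henderson–Hasselbalch: pH = pKa + log([(CH3)3CCOO-]/[(CH3)3CCOOH]) = 5.092 + log(0.14/0.025)
pH = 5.092 + (+0.748) = 5.84

pH = 5.84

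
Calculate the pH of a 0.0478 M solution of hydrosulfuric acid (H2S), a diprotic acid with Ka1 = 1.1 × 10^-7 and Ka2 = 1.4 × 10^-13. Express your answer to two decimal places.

Since Ka1 ≫ Ka2, the first ionization dominates [H+].
Ka1 = x²/(0.0478 − x) = 1.1 × 10^-7
x ≈ √(1.1 × 10^-7 × 0.0478) = 7.25 × 10^-5 M
pH = −log(7.25 × 10^-5) = 4.14

pH = 4.14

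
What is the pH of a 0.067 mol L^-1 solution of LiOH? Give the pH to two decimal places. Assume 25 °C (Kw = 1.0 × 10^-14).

pH = 12.83

LiOH is a strong base; [OH-] = 0.067 M.
pOH = -log(0.067) = 1.17
pH = 14.00 - 1.17 = 12.83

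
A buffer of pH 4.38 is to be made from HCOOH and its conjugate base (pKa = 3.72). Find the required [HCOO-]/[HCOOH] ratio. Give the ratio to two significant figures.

pH = pKa + log(r) ⇒ log(r) = 4.38 − 3.72 = +0.66
r = [HCOO-]/[HCOOH] = 10^(+0.66) = 4.57

ratio = 4.6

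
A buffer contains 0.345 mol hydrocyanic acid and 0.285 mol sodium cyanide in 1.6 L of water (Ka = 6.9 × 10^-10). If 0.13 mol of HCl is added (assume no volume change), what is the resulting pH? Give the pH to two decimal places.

pH = 8.67

Added H+ converts CN- to HCN: HCN → 0.475 mol, CN- → 0.155 mol.
pKa = −log(6.9 × 10^-10) = 9.161
Henderson–Hasselbalch with mole ratio 0.155/0.475: pH = 9.161 + (-0.486)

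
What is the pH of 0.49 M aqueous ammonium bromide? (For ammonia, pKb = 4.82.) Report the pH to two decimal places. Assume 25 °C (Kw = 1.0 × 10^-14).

NH4+ is the conjugate acid of the weak base NH3.
Kb = 10^(−4.82) = 1.51 × 10^-5
Ka = Kw/Kb = 1.0×10^-14 / 1.51 × 10^-5 = 6.62 × 10^-10
From the ICE table, Ka = [H+]²/(0.49 − [H+]) = 6.62 × 10^-10.
Assume [H+] ≪ 0.49: [H+] ≈ √(6.62 × 10^-10 × 0.49) = 1.80 × 10^-5 M
pH = −log[H+] = −log(1.80 × 10^-5) = 4.74

pH = 4.74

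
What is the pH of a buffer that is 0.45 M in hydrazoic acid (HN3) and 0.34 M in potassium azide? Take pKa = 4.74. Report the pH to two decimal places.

pH = pKa + log([A⁻]/[HA]) = 4.74 + log(0.34/0.45)
pH = 4.74 + (-0.122) = 4.62

pH = 4.62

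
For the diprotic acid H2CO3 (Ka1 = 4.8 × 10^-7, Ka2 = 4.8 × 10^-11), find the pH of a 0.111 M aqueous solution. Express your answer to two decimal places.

pH = 3.64

Ka1 ≫ Ka2, so treat the first dissociation as the only significant source of H+.
Ka1 = x²/(0.111 − x) = 4.8 × 10^-7
x ≈ √(4.8 × 10^-7 × 0.111) = 2.31 × 10^-4 M
pH = −log(2.31 × 10^-4) = 3.64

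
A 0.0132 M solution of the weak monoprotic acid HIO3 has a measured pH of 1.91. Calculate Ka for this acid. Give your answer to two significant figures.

Ka = 1.7 × 10^-1

[H+] = 10^(-1.91) = 1.23 × 10^-2 M
At equilibrium [HA] = 0.0132 − 1.23 × 10^-2 = 9.00 × 10^-4 M
Ka = [H+][A-]/[HA] = (1.23 × 10^-2)² / 9.00 × 10^-4 = 1.7 × 10^-1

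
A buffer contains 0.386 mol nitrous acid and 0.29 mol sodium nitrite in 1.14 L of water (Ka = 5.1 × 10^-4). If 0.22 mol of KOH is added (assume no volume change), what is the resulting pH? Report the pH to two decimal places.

OH- converts HNO2 to NO2-: HNO2 → 0.166 mol, NO2- → 0.51 mol.
pKa = −log(5.1 × 10^-4) = 3.292
pH = pKa + log(n_NO2-/n_HNO2) = 3.292 + log(0.51/0.166) = 3.292 + (+0.487)

pH = 3.78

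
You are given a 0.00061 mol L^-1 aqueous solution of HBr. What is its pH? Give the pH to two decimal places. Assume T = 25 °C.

HBr is a strong acid and dissociates completely, so [H+] = 0.00061 M.
pH = -log(0.00061) = 3.21

pH = 3.21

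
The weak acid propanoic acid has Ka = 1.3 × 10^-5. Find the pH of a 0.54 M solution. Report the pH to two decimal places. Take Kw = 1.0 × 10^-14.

pH = 2.58

CH3CH2COOH ⇌ CH3CH2COO- + H+
From the ICE table, Ka = x²/(0.54 − x) = 1.3 × 10^-5.
Assume x ≪ 0.54: x ≈ √(1.3 × 10^-5 × 0.54) = 2.65 × 10^-3 M
Check: 0.49% ionized — well under 5%, approximation valid.
pH = −log[H+] = −log(2.65 × 10^-3) = 2.58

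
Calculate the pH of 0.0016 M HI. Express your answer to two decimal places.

pH = 2.80

HI is a strong acid and dissociates completely, so [H+] = 0.0016 M.
pH = -log(0.0016) = 2.80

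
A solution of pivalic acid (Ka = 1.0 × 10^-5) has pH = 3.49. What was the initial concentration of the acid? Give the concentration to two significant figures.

[H+] = 10^(-3.49) = 3.24 × 10^-4 M = x
Ka = x²/(C₀ − x) ⇒ C₀ = x + x²/Ka
C₀ = 3.24 × 10^-4 + (3.24 × 10^-4)²/(1.0 × 10^-5) = 1.08 × 10^-2 M

C₀ = 1.1 × 10^-2 M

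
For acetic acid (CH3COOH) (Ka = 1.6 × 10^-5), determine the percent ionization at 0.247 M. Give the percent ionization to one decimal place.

0.8%

CH3COOH ⇌ CH3COO- + H+; let x = [H+] at equilibrium.
x ≈ √(Ka·C₀) = √(1.6 × 10^-5 × 0.247) = 1.99 × 10^-3 M
% ionization = x/C₀ × 100% = 1.99 × 10^-3/0.247 × 100% = 0.8%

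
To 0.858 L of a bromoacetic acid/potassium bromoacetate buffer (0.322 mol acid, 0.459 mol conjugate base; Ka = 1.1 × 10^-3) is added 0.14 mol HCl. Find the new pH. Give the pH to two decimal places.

Added H+ converts BrCH2COO- to BrCH2COOH: BrCH2COOH → 0.462 mol, BrCH2COO- → 0.319 mol.
pKa = −log(1.1 × 10^-3) = 2.959
Henderson–Hasselbalch with mole ratio 0.319/0.462: pH = 2.959 + (-0.161)

pH = 2.80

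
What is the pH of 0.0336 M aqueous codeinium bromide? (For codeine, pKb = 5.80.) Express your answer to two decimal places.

C18H22NO3+ is the conjugate acid of the weak base C18H21NO3.
Kb = 10^(−5.80) = 1.58 × 10^-6
Ka = Kw/Kb = 1.0×10^-14 / 1.58 × 10^-6 = 6.33 × 10^-9
From the ICE table, Ka = [H+]²/(0.0336 − [H+]) = 6.33 × 10^-9.
Neglecting [H+] in the denominator: [H+] = √(6.33 × 10^-9 × 0.0336) = 1.46 × 10^-5 M
pH = −log(1.46 × 10^-5) = 4.84

pH = 4.84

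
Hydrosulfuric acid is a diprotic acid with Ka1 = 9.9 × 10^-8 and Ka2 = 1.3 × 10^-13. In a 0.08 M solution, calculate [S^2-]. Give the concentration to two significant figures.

1.3 × 10^-13 M

First ionization gives [H+] ≈ [HS-] = 8.90 × 10^-5 M.
Second step: Ka2 = [H+][S^2-]/[HS-] ≈ [S^2-] (since [H+] ≈ [HS-]).
So [S^2-] ≈ Ka2.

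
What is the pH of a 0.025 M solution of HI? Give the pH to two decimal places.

HI is a strong acid and dissociates completely, so [H+] = 0.025 M.
pH = -log(0.025) = 1.60

pH = 1.60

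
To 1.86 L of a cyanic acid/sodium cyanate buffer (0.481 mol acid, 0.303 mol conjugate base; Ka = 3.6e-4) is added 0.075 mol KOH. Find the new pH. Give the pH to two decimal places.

OH- converts HOCN to OCN-: HOCN → 0.406 mol, OCN- → 0.378 mol.
pKa = −log(3.6 × 10^-4) = 3.444
Henderson–Hasselbalch with mole ratio 0.378/0.406: pH = 3.444 + (-0.031)

pH = 3.41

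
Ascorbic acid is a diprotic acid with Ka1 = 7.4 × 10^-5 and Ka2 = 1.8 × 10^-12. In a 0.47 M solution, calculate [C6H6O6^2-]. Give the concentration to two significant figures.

First ionization gives [H+] ≈ [HC6H6O6-] = 5.90 × 10^-3 M.
Second step: Ka2 = [H+][C6H6O6^2-]/[HC6H6O6-] ≈ [C6H6O6^2-] (since [H+] ≈ [HC6H6O6-]).
So [C6H6O6^2-] ≈ Ka2.

1.8 × 10^-12 M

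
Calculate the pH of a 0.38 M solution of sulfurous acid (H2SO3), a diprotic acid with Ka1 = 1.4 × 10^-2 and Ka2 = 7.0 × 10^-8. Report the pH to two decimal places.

Ka1 ≫ Ka2, so treat the first dissociation as the only significant source of H+.
Ka1 = x²/(0.38 − x) = 1.4 × 10^-2
Solving the quadratic: x = (−Ka1 + √(Ka1² + 4·Ka1·C₀))/2 = 6.63 × 10^-2 M
pH = −log(6.63 × 10^-2) = 1.18

pH = 1.18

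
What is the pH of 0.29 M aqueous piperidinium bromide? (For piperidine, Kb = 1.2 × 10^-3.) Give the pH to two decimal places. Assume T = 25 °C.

C5H10NH2+ is the conjugate acid of the weak base C5H10NH.
Ka = Kw/Kb = 1.0×10^-14 / 1.2 × 10^-3 = 8.33 × 10^-12
From the ICE table, Ka = [H+]²/(0.29 − [H+]) = 8.33 × 10^-12.
Since Ka ≪ C₀, [H+] ≈ √(Ka·C₀) = 1.55 × 10^-6 M.
([H+]/C₀ = 0.00054% < 5%, so the approximation holds.)
pH = −log(1.55 × 10^-6) = 5.81

pH = 5.81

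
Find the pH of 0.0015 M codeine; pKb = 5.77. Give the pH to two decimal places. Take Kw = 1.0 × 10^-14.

C18H21NO3 + H2O ⇌ C18H22NO3+ + OH-
Kb = 10^(−5.77) = 1.70 × 10^-6
From the ICE table, Kb = x²/(0.0015 − x) = 1.70 × 10^-6.
Assume x ≪ 0.0015: x ≈ √(1.70 × 10^-6 × 0.0015) = 5.05 × 10^-5 M
(x/C₀ = 3.4% < 5%, so the approximation holds.)
pOH = 4.30, so pH = 14.00 − pOH = 9.70

pH = 9.70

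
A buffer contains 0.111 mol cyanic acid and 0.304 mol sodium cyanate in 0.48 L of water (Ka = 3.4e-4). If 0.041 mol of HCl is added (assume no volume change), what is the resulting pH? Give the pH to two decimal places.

pH = 3.71

After neutralization: n(HOCN) = 0.152 mol, n(OCN-) = 0.263 mol.
pKa = −log(3.4 × 10^-4) = 3.469
pH = pKa + log([A⁻]/[HA]) = 3.469 + log(0.263/0.152) = 3.469 +0.238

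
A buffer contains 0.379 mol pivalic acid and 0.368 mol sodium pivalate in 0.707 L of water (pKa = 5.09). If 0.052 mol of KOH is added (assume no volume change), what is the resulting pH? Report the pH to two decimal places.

OH- converts (CH3)3CCOOH to (CH3)3CCOO-: (CH3)3CCOOH → 0.327 mol, (CH3)3CCOO- → 0.42 mol.
pH = pKa + log([A⁻]/[HA]) = 5.09 + log(0.42/0.327) = 5.09 +0.109

pH = 5.20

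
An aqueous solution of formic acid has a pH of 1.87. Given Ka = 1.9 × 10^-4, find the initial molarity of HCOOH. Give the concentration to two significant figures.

[H+] = 10^(-1.87) = 1.35 × 10^-2 M = x
Ka = x²/(C₀ − x) ⇒ C₀ = x + x²/Ka
C₀ = 1.35 × 10^-2 + (1.35 × 10^-2)²/(1.9 × 10^-4) = 9.73 × 10^-1 M

C₀ = 9.7 × 10^-1 M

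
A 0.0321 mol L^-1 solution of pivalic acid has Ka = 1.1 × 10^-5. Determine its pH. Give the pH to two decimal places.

(CH3)3CCOOH ⇌ (CH3)3CCOO- + H+
From the ICE table, Ka = x²/(0.0321 − x) = 1.1 × 10^-5.
Assume x ≪ 0.0321: x ≈ √(1.1 × 10^-5 × 0.0321) = 5.94 × 10^-4 M
Check: 1.9% ionized — well under 5%, approximation valid.
pH = −log[H+] = −log(5.94 × 10^-4) = 3.23

pH = 3.23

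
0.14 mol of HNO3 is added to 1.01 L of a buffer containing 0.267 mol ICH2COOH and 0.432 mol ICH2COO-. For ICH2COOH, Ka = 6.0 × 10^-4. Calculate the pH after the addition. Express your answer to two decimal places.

Added H+ converts ICH2COO- to ICH2COOH: ICH2COOH → 0.407 mol, ICH2COO- → 0.292 mol.
pKa = −log(6.0 × 10^-4) = 3.222
Henderson–Hasselbalch with mole ratio 0.292/0.407: pH = 3.222 + (-0.144)

pH = 3.08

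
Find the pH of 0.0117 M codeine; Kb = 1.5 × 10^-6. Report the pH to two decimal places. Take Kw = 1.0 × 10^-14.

pH = 10.12

C18H21NO3 + H2O ⇌ C18H22NO3+ + OH-
From the ICE table, Kb = [OH-]²/(0.0117 − [OH-]) = 1.5 × 10^-6.
Neglecting [OH-] in the denominator: [OH-] = √(1.5 × 10^-6 × 0.0117) = 1.32 × 10^-4 M
Check: 1.1% ionized — well under 5%, approximation valid.
pOH = −log(1.32 × 10^-4) = 3.88; pH = 14.00 − 3.88 = 10.12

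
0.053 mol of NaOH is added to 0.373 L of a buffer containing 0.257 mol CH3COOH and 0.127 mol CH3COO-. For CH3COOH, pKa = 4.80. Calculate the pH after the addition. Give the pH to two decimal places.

pH = 4.75

OH- converts CH3COOH to CH3COO-: CH3COOH → 0.204 mol, CH3COO- → 0.18 mol.
pH = pKa + log(n_CH3COO-/n_CH3COOH) = 4.80 + log(0.18/0.204) = 4.80 + (-0.054)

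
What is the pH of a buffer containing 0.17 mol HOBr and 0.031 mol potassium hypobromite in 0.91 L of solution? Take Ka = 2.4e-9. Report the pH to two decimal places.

pKa = −log(2.4 × 10^-9) = 8.620
pH = pKa + log([A⁻]/[HA]) = 8.620 + log(0.031/0.17)
pH = 8.620 + (-0.739) = 7.88

pH = 7.88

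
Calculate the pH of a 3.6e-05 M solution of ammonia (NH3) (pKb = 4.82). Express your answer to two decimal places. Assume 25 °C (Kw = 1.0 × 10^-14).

NH3 + H2O ⇌ NH4+ + OH-
Kb = 10^(−4.82) = 1.51 × 10^-5
Kb = x²/(3.6e-05 − x) = 1.51 × 10^-5
Here C₀/Kb ≈ 2.38, so the small-x approximation fails. Use the quadratic:
x = (−Kb + √(Kb² + 4·Kb·C₀))/2 = 1.70 × 10^-5 M
pOH = 4.77, so pH = 14.00 − pOH = 9.23

pH = 9.23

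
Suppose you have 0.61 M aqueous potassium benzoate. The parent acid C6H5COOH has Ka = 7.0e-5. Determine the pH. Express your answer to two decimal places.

pH = 8.97

C6H5COO- is the conjugate base of the weak acid C6H5COOH.
Kb = Kw/Ka = 1.0×10^-14 / 7.0 × 10^-5 = 1.43 × 10^-10
From the ICE table, Kb = [OH-]²/(0.61 − [OH-]) = 1.43 × 10^-10.
Since Kb ≪ C₀, [OH-] ≈ √(Kb·C₀) = 9.34 × 10^-6 M.
([OH-]/C₀ = 0.0015% < 5%, so the approximation holds.)
pOH = 5.03, so pH = 14.00 − pOH = 8.97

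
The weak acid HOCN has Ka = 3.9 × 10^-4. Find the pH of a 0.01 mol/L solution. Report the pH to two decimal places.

HOCN ⇌ OCN- + H+
From the ICE table, Ka = [H+]²/(0.01 − [H+]) = 3.9 × 10^-4.
Here C₀/Ka ≈ 25.6, so the small-[H+] approximation fails. Use the quadratic:
[H+] = [−0.00039 + √(0.00039² + 1.56e-05)]/2 = 1.79 × 10^-3 M
pH = −log[H+] = −log(1.79 × 10^-3) = 2.75

pH = 2.75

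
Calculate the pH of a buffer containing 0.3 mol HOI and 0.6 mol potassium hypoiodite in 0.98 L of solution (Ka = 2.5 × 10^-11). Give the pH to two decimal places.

pH = 10.90

pKa = −log(2.5 × 10^-11) = 10.602
Using pH = pKa + log([base]/[acid]) with [base]/[acid] = 0.6/0.3:
pH = 10.602 + (+0.301) = 10.90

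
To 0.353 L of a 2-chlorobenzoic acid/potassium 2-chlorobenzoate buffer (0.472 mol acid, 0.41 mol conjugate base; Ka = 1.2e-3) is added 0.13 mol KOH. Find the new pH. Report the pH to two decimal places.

After neutralization: n(ClC6H4COOH) = 0.342 mol, n(ClC6H4COO-) = 0.54 mol.
pKa = −log(1.2 × 10^-3) = 2.921
pH = pKa + log([A⁻]/[HA]) = 2.921 + log(0.54/0.342) = 2.921 +0.198

pH = 3.12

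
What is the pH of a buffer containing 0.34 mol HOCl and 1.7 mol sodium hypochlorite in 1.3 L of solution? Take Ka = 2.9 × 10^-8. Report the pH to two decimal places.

pH = 8.24

pKa = −log(2.9 × 10^-8) = 7.538
Henderson–Hasselbalch: pH = pKa + log([OCl-]/[HOCl]) = 7.538 + log(1.7/0.34)
pH = 7.538 + (+0.699) = 8.24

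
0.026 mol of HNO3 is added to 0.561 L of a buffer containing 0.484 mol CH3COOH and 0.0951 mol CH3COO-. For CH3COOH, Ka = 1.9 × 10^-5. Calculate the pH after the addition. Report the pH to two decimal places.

After neutralization: n(CH3COOH) = 0.51 mol, n(CH3COO-) = 0.0691 mol.
pKa = −log(1.9 × 10^-5) = 4.721
pH = pKa + log(n_CH3COO-/n_CH3COOH) = 4.721 + log(0.0691/0.51) = 4.721 + (-0.868)

pH = 3.85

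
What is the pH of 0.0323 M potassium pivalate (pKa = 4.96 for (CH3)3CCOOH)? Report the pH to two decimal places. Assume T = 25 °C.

(CH3)3CCOO- is the conjugate base of the weak acid (CH3)3CCOOH.
Ka = 10^(−4.96) = 1.10 × 10^-5
Kb = Kw/Ka = 1.0×10^-14 / 1.10 × 10^-5 = 9.09 × 10^-10
Let x = [OH-] at equilibrium. Kb = x²/(0.0323 − x).
Assume x ≪ 0.0323: x ≈ √(9.09 × 10^-10 × 0.0323) = 5.42 × 10^-6 M
pOH = −log(5.42 × 10^-6) = 5.27; pH = 14.00 − 5.27 = 8.73

pH = 8.73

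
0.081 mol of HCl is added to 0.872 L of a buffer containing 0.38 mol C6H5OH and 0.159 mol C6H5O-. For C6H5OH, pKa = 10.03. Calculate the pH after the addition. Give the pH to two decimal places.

After neutralization: n(C6H5OH) = 0.461 mol, n(C6H5O-) = 0.078 mol.
Henderson–Hasselbalch with mole ratio 0.078/0.461: pH = 10.03 + (-0.772)

pH = 9.26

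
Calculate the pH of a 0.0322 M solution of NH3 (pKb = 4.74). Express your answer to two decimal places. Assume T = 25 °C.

pH = 10.88

NH3 + H2O ⇌ NH4+ + OH-
Kb = 10^(−4.74) = 1.82 × 10^-5
Let x = [OH-] at equilibrium. Kb = x²/(0.0322 − x).
Neglecting x in the denominator: x = √(1.82 × 10^-5 × 0.0322) = 7.66 × 10^-4 M
(x/C₀ = 2.4% < 5%, so the approximation holds.)
pOH = −log(7.66 × 10^-4) = 3.12; pH = 14.00 − 3.12 = 10.88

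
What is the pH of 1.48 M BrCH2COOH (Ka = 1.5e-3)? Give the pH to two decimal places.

pH = 1.33

BrCH2COOH ⇌ BrCH2COO- + H+
Ka = [H+]²/(1.48 − [H+]) = 1.5 × 10^-3
Since Ka ≪ C₀, [H+] ≈ √(Ka·C₀) = 4.71 × 10^-2 M.
([H+]/C₀ = 3.2% < 5%, so the approximation holds.)
pH = −log[H+] = −log(4.71 × 10^-2) = 1.33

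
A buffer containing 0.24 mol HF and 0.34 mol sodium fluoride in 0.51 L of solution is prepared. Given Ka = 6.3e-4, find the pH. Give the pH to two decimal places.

pKa = −log(6.3 × 10^-4) = 3.201
Using pH = pKa + log([base]/[acid]) with [base]/[acid] = 0.34/0.24:
pH = 3.201 + (+0.151) = 3.35

pH = 3.35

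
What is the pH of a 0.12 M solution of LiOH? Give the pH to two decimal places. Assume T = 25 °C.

LiOH is a strong base; [OH-] = 0.12 M.
pOH = -log(0.12) = 0.92
pH = 14.00 - 0.92 = 13.08

pH = 13.08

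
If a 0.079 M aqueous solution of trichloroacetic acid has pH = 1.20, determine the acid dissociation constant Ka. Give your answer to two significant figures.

Ka = 2.5 × 10^-1

[H+] = 10^(-1.20) = 6.31 × 10^-2 M
At equilibrium [HA] = 0.079 − 6.31 × 10^-2 = 1.59 × 10^-2 M
Ka = [H+][A-]/[HA] = (6.31 × 10^-2)² / 1.59 × 10^-2 = 2.5 × 10^-1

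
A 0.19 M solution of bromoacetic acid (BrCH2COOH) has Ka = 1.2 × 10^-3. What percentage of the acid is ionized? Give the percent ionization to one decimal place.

7.6%

BrCH2COOH ⇌ BrCH2COO- + H+; let x = [H+] at equilibrium.
Ka = x²/(C₀ − x); solving the quadratic gives x = 1.45 × 10^-2 M.
Fraction ionized = 1.45 × 10^-2 / 0.19 = 0.0763 → 7.6%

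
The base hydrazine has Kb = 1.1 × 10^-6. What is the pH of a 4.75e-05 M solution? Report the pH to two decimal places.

N2H4 + H2O ⇌ N2H5+ + OH-
From the ICE table, Kb = [OH-]²/(4.75e-05 − [OH-]) = 1.1 × 10^-6.
Here C₀/Kb ≈ 43.2, so the small-[OH-] approximation fails. Use the quadratic:
[OH-] = (−Kb + √(Kb² + 4·Kb·C₀))/2 = 6.70 × 10^-6 M
pOH = −log(6.70 × 10^-6) = 5.17; pH = 14.00 − 5.17 = 8.83

pH = 8.83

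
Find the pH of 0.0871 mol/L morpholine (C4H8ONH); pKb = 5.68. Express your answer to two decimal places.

pH = 10.63

C4H8ONH + H2O ⇌ C4H8ONH2+ + OH-
Kb = 10^(−5.68) = 2.09 × 10^-6
Kb = [OH-]²/(0.0871 − [OH-]) = 2.09 × 10^-6
Neglecting [OH-] in the denominator: [OH-] = √(2.09 × 10^-6 × 0.0871) = 4.27 × 10^-4 M
([OH-]/C₀ = 0.49% < 5%, so the approximation holds.)
pOH = −log(4.27 × 10^-4) = 3.37; pH = 14.00 − 3.37 = 10.63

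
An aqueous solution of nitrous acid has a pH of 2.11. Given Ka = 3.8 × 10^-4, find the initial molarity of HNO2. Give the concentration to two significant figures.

C₀ = 1.7 × 10^-1 M

[H+] = 10^(-2.11) = 7.76 × 10^-3 M = x
Ka = x²/(C₀ − x) ⇒ C₀ = x + x²/Ka
C₀ = 7.76 × 10^-3 + (7.76 × 10^-3)²/(3.8 × 10^-4) = 1.66 × 10^-1 M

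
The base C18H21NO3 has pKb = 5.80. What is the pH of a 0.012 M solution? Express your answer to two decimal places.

pH = 10.14

C18H21NO3 + H2O ⇌ C18H22NO3+ + OH-
Kb = 10^(−5.80) = 1.58 × 10^-6
Kb = [OH-]²/(0.012 − [OH-]) = 1.58 × 10^-6
Assume [OH-] ≪ 0.012: [OH-] ≈ √(1.58 × 10^-6 × 0.012) = 1.38 × 10^-4 M
Check: 1.1% ionized — well under 5%, approximation valid.
pOH = 3.86, so pH = 14.00 − pOH = 10.14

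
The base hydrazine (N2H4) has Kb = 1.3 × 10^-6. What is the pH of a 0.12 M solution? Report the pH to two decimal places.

pH = 10.60

N2H4 + H2O ⇌ N2H5+ + OH-
Kb = x²/(0.12 − x) = 1.3 × 10^-6
Since Kb ≪ C₀, x ≈ √(Kb·C₀) = 3.95 × 10^-4 M.
pOH = 3.40, so pH = 14.00 − pOH = 10.60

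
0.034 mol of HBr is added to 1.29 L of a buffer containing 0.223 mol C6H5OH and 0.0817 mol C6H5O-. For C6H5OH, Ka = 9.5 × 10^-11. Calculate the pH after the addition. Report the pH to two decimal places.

After neutralization: n(C6H5OH) = 0.257 mol, n(C6H5O-) = 0.0477 mol.
pKa = −log(9.5 × 10^-11) = 10.022
Henderson–Hasselbalch with mole ratio 0.0477/0.257: pH = 10.022 + (-0.731)

pH = 9.29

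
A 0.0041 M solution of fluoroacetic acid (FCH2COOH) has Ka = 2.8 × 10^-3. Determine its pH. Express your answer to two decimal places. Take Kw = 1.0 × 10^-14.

pH = 2.64

FCH2COOH ⇌ FCH2COO- + H+
Let x = [H+] at equilibrium. Ka = x²/(0.0041 − x).
Here C₀/Ka ≈ 1.46, so the small-x approximation fails. Use the quadratic:
x = [−0.0028 + √(0.0028² + 4.59e-05)]/2 = 2.27 × 10^-3 M
pH = −log(2.27 × 10^-3) = 2.64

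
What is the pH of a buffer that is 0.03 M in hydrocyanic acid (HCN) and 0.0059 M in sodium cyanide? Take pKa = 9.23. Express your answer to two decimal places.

pH = 8.52

Henderson–Hasselbalch: pH = pKa + log([CN-]/[HCN]) = 9.23 + log(0.0059/0.03)
pH = 9.23 + (-0.706) = 8.52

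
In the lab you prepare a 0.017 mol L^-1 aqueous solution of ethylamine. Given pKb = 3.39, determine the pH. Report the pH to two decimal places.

pH = 11.39

C2H5NH2 + H2O ⇌ C2H5NH3+ + OH-
Kb = 10^(−3.39) = 4.07 × 10^-4
From the ICE table, Kb = [OH-]²/(0.017 − [OH-]) = 4.07 × 10^-4.
Here C₀/Kb ≈ 41.8, so the small-[OH-] approximation fails. Use the quadratic:
[OH-] = [−0.000407 + √(0.000407² + 2.77e-05)]/2 = 2.43 × 10^-3 M
pOH = 2.61, so pH = 14.00 − pOH = 11.39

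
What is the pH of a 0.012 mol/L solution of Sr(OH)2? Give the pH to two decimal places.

pH = 12.38

Sr(OH)2 is a strong base (each formula unit releases 2 OH-); [OH-] = 0.024 M.
pOH = -log(0.024) = 1.62
pH = 14.00 - 1.62 = 12.38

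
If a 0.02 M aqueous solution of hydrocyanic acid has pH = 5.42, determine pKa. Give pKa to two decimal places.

pKa = 9.14

[H+] = 10^(-5.42) = 3.80 × 10^-6 M
At equilibrium [HA] = 0.02 − 3.80 × 10^-6 = 2.00 × 10^-2 M
Ka = [H+][A-]/[HA] = (3.80 × 10^-6)² / 2.00 × 10^-2 = 7.22 × 10^-10
pKa = -log(7.22 × 10^-10) = 9.14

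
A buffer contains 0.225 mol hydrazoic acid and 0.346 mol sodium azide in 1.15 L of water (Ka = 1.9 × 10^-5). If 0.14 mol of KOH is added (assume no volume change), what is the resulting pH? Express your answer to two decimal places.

pH = 5.48

OH- converts HN3 to N3-: HN3 → 0.085 mol, N3- → 0.486 mol.
pKa = −log(1.9 × 10^-5) = 4.721
Henderson–Hasselbalch with mole ratio 0.486/0.085: pH = 4.721 + (+0.757)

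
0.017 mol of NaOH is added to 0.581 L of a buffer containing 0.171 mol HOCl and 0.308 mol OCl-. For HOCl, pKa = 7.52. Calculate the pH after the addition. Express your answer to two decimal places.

pH = 7.84

OH- converts HOCl to OCl-: HOCl → 0.154 mol, OCl- → 0.325 mol.
Henderson–Hasselbalch with mole ratio 0.325/0.154: pH = 7.52 + (+0.324)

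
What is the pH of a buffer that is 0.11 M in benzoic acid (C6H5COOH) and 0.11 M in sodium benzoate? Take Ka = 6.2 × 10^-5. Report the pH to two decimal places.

pKa = −log(6.2 × 10^-5) = 4.208
Using pH = pKa + log([base]/[acid]) with [base]/[acid] = 0.11/0.11:
pH = 4.208 + (+0.000) = 4.21

pH = 4.21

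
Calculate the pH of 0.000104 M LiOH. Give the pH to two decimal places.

LiOH is a strong base; [OH-] = 0.000104 M.
pOH = -log(0.000104) = 3.98
pH = 14.00 - 3.98 = 10.02

pH = 10.02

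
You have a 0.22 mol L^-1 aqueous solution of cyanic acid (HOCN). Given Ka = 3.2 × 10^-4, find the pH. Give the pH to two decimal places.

pH = 2.08

HOCN ⇌ OCN- + H+
Let x = [H+] at equilibrium. Ka = x²/(0.22 − x).
Since Ka ≪ C₀, x ≈ √(Ka·C₀) = 8.39 × 10^-3 M.
pH = −log[H+] = −log(8.39 × 10^-3) = 2.08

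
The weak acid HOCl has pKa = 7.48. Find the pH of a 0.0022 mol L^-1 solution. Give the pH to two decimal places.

pH = 5.07

HOCl ⇌ OCl- + H+
Ka = 10^(−7.48) = 3.31 × 10^-8
Let x = [H+] at equilibrium. Ka = x²/(0.0022 − x).
Neglecting x in the denominator: x = √(3.31 × 10^-8 × 0.0022) = 8.53 × 10^-6 M
pH = −log(8.53 × 10^-6) = 5.07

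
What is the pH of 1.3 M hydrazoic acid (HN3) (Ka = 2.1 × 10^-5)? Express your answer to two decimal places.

HN3 ⇌ N3- + H+
From the ICE table, Ka = x²/(1.3 − x) = 2.1 × 10^-5.
Neglecting x in the denominator: x = √(2.1 × 10^-5 × 1.3) = 5.22 × 10^-3 M
Check: 0.4% ionized — well under 5%, approximation valid.
pH = −log(5.22 × 10^-3) = 2.28

pH = 2.28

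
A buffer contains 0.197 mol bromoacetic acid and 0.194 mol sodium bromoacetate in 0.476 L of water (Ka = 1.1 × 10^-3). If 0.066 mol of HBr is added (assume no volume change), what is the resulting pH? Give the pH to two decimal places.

After neutralization: n(BrCH2COOH) = 0.263 mol, n(BrCH2COO-) = 0.128 mol.
pKa = −log(1.1 × 10^-3) = 2.959
Henderson–Hasselbalch with mole ratio 0.128/0.263: pH = 2.959 + (-0.313)

pH = 2.65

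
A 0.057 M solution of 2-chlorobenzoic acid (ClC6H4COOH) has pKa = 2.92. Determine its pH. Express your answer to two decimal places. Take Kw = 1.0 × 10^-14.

ClC6H4COOH ⇌ ClC6H4COO- + H+
Ka = 10^(−2.92) = 1.20 × 10^-3
Ka = x²/(0.057 − x) = 1.20 × 10^-3
The 5% rule fails; solving x² + Ka·x − Ka·C₀ = 0 exactly:
x = (−Ka + √(Ka² + 4·Ka·C₀))/2 = 7.69 × 10^-3 M
pH = −log[H+] = −log(7.69 × 10^-3) = 2.11

pH = 2.11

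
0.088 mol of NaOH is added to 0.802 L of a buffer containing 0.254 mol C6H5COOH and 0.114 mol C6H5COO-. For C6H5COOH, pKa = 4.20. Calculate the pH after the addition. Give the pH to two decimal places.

pH = 4.29

OH- converts C6H5COOH to C6H5COO-: C6H5COOH → 0.166 mol, C6H5COO- → 0.202 mol.
Henderson–Hasselbalch with mole ratio 0.202/0.166: pH = 4.20 + (+0.085)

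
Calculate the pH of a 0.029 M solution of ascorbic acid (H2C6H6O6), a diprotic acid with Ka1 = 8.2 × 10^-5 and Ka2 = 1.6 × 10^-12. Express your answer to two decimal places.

Ka1 ≫ Ka2, so treat the first dissociation as the only significant source of H+.
Ka1 = x²/(0.029 − x) = 8.2 × 10^-5
Solving the quadratic: x = (−Ka1 + √(Ka1² + 4·Ka1·C₀))/2 = 1.50 × 10^-3 M
pH = −log(1.50 × 10^-3) = 2.82

pH = 2.82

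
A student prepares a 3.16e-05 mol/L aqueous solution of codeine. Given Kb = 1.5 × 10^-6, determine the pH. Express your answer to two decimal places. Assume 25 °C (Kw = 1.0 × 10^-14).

pH = 8.79

C18H21NO3 + H2O ⇌ C18H22NO3+ + OH-
From the ICE table, Kb = [OH-]²/(3.16e-05 − [OH-]) = 1.5 × 10^-6.
Here C₀/Kb ≈ 21.1, so the small-[OH-] approximation fails. Use the quadratic:
[OH-] = (−Kb + √(Kb² + 4·Kb·C₀))/2 = 6.18 × 10^-6 M
pOH = −log(6.18 × 10^-6) = 5.21; pH = 14.00 − 5.21 = 8.79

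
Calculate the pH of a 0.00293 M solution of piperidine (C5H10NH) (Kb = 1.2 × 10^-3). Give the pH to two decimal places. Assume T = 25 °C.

C5H10NH + H2O ⇌ C5H10NH2+ + OH-
From the ICE table, Kb = [OH-]²/(0.00293 − [OH-]) = 1.2 × 10^-3.
Here C₀/Kb ≈ 2.44, so the small-[OH-] approximation fails. Use the quadratic:
[OH-] = [−0.0012 + √(0.0012² + 1.41e-05)]/2 = 1.37 × 10^-3 M
pOH = 2.86, so pH = 14.00 − pOH = 11.14

pH = 11.14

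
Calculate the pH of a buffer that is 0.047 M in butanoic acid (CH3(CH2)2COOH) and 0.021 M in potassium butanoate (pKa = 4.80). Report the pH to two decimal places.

pH = pKa + log([A⁻]/[HA]) = 4.80 + log(0.021/0.047)
pH = 4.80 + (-0.350) = 4.45

pH = 4.45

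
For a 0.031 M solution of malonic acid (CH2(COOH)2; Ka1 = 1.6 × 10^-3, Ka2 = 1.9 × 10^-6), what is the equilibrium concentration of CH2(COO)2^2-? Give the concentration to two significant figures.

First ionization gives [H+] ≈ [CH2(COOH)COO-] = 6.29 × 10^-3 M.
Second step: Ka2 = [H+][CH2(COO)2^2-]/[CH2(COOH)COO-] ≈ [CH2(COO)2^2-] (since [H+] ≈ [CH2(COOH)COO-]).
So [CH2(COO)2^2-] ≈ Ka2.

1.9 × 10^-6 M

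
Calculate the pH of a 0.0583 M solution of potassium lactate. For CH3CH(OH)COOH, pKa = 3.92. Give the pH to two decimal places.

CH3CH(OH)COO- is the conjugate base of the weak acid CH3CH(OH)COOH.
Ka = 10^(−3.92) = 1.20 × 10^-4
Kb = Kw/Ka = 1.0×10^-14 / 1.20 × 10^-4 = 8.33 × 10^-11
Let x = [OH-] at equilibrium. Kb = x²/(0.0583 − x).
Since Kb ≪ C₀, x ≈ √(Kb·C₀) = 2.20 × 10^-6 M.
(x/C₀ = 0.0038% < 5%, so the approximation holds.)
pOH = 5.66, so pH = 14.00 − pOH = 8.34

pH = 8.34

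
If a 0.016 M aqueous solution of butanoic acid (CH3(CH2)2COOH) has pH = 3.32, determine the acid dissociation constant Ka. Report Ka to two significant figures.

[H+] = 10^(-3.32) = 4.79 × 10^-4 M
At equilibrium [HA] = 0.016 − 4.79 × 10^-4 = 1.55 × 10^-2 M
Ka = [H+][A-]/[HA] = (4.79 × 10^-4)² / 1.55 × 10^-2 = 1.5 × 10^-5

Ka = 1.5 × 10^-5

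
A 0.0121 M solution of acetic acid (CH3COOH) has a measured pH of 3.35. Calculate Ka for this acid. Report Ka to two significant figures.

[H+] = 10^(-3.35) = 4.47 × 10^-4 M
At equilibrium [HA] = 0.0121 − 4.47 × 10^-4 = 1.17 × 10^-2 M
Ka = [H+][A-]/[HA] = (4.47 × 10^-4)² / 1.17 × 10^-2 = 1.7 × 10^-5

Ka = 1.7 × 10^-5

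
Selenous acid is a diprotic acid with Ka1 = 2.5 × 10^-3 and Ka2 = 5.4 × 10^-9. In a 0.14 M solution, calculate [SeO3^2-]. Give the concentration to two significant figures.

First ionization gives [H+] ≈ [HSeO3-] = 1.75 × 10^-2 M.
Second step: Ka2 = [H+][SeO3^2-]/[HSeO3-] ≈ [SeO3^2-] (since [H+] ≈ [HSeO3-]).
So [SeO3^2-] ≈ Ka2.

5.4 × 10^-9 M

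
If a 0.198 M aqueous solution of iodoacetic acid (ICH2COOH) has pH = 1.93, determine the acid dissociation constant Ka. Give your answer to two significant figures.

[H+] = 10^(-1.93) = 1.17 × 10^-2 M
At equilibrium [HA] = 0.198 − 1.17 × 10^-2 = 1.86 × 10^-1 M
Ka = [H+][A-]/[HA] = (1.17 × 10^-2)² / 1.86 × 10^-1 = 7.4 × 10^-4

Ka = 7.4 × 10^-4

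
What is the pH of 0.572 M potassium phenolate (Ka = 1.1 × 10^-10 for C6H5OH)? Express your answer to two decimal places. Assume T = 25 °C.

C6H5O- is the conjugate base of the weak acid C6H5OH.
Kb = Kw/Ka = 1.0×10^-14 / 1.1 × 10^-10 = 9.09 × 10^-5
Let x = [OH-] at equilibrium. Kb = x²/(0.572 − x).
Neglecting x in the denominator: x = √(9.09 × 10^-5 × 0.572) = 7.21 × 10^-3 M
pOH = −log(7.21 × 10^-3) = 2.14; pH = 14.00 − 2.14 = 11.86

pH = 11.86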